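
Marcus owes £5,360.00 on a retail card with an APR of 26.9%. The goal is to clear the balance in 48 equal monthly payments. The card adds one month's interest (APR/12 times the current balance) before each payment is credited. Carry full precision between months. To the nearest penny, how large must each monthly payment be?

£183.45

Monthly rate r = 26.9%/12 = 2.24167% = 0.0224167.
Level-payment amortization: P = B₀·r / (1 − (1+r)^(−n)) = 5360.00·0.0224167 / (1 − 1.02242^(−48)).
Denominator 1 − (1+r)^(−48) = 0.654967647.
P = 120.153 / 0.654967647 ≈ 183.45.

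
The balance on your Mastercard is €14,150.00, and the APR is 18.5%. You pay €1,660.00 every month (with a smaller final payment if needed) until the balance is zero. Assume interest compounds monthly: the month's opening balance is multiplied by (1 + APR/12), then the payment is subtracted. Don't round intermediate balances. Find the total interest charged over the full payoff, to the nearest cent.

€1,138.92

Monthly rate r = 18.5%/12 = 1.54167% = 0.0154167.
Payoff takes n = ⌈−ln(1 − rB₀/P)/ln(1+r)⌉ = ⌈9.209⌉ = 10 payments; the last is €348.92.
Total paid = 9·€1,660.00 + €348.92 = €15,288.92.
Total interest = total paid − principal = €15,288.92 − €14,150.00 = €1,138.92.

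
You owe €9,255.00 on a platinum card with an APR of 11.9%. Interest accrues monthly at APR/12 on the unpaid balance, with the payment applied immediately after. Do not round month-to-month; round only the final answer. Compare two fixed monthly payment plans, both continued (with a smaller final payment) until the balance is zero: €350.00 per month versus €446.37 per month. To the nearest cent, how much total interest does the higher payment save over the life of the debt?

€374.14

Monthly rate r = 11.9%/12 = 0.991667% = 0.00991667.
At €350.00/mo: n = ⌈−ln(1 − rB₀/P)/ln(1+r)⌉ = 31 payments (last €286.91); total interest = total paid − €9,255.00 = €1,531.91.
At €446.37/mo: 24 payments (last €146.26); total interest €1,157.77.
Interest saved = €1,531.91 − €1,157.77 = €374.14.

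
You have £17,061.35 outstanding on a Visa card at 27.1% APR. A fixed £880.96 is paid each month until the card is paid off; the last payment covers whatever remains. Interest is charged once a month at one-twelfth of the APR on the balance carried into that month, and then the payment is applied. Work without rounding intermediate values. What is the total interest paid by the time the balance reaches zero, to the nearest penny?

Monthly rate r = 27.1%/12 = 2.25833% = 0.0225833.
Payoff takes n = ⌈−ln(1 − rB₀/P)/ln(1+r)⌉ = ⌈25.753⌉ = 26 payments; the last is £665.49.
Total paid = 25·£880.96 + £665.49 = £22,689.49.
Total interest = total paid − principal = £22,689.49 − £17,061.35 = £5,628.14.

£5,628.14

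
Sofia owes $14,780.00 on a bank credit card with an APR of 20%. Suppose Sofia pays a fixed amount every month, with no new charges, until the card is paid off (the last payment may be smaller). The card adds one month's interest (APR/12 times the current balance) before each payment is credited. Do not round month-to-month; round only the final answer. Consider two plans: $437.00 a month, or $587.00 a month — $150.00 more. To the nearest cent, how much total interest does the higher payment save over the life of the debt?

Monthly rate r = 20%/12 = 1.66667% = 0.0166667.
At $437.00/mo: n = ⌈−ln(1 − rB₀/P)/ln(1+r)⌉ = 51 payments (last $78.29); total interest = total paid − $14,780.00 = $7,148.29.
At $587.00/mo: 33 payments (last $539.54); total interest $4,543.54.
Interest saved = $7,148.29 − $4,543.54 = $2,604.75.

$2,604.75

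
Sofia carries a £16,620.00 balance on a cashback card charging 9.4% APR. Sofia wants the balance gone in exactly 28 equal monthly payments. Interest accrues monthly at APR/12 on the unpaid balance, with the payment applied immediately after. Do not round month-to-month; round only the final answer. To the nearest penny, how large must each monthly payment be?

Monthly rate r = 9.4%/12 = 0.783333% = 0.00783333.
Level-payment amortization: P = B₀·r / (1 − (1+r)^(−n)) = 16620.00·0.00783333 / (1 − 1.00783^(−28)).
Denominator 1 − (1+r)^(−28) = 0.196259431.
P = 130.19 / 0.196259431 ≈ 663.36.

£663.36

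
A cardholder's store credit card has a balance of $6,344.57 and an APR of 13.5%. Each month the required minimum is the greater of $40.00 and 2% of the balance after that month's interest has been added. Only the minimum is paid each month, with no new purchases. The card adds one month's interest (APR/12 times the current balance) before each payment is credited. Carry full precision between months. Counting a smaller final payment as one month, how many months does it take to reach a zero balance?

202 months

Monthly rate r = 13.5%/12 = 1.125% = 0.01125.
While 2% of the post-interest balance exceeds $40.00, each month B ← (B·(1+r))·(1 − 0.02), i.e. B shrinks by the factor (1+r)·0.98 = 0.99102.
This holds for months 1–130. Entering month 131 the balance is $1,965.18; 2% of the post-interest balance is now below $40.00, so the flat $40.00 minimum applies from here.
From month 131 a fixed $40.00 at rate r clears $1,965.18 in 72 more payments. Total: 130 + 72 = 202 months.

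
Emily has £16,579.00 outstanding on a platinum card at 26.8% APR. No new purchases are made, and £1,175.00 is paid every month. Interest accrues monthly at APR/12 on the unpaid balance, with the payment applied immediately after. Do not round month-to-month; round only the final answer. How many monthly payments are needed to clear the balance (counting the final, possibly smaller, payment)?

18 payments

Monthly rate r = 26.8%/12 = 2.23333% = 0.0223333.
Recurrence: B ← B·(1+r) − £1,175.00.
Month 1: interest £370.26; balance after payment £15,774.26.
Month 2: interest £352.29; balance after payment £14,951.56.
Closed form: n = −ln(1 − rB₀/P)/ln(1+r) = −ln(0.68488)/ln(1.02233) ≈ 17.137, so the balance reaches zero during payment 18.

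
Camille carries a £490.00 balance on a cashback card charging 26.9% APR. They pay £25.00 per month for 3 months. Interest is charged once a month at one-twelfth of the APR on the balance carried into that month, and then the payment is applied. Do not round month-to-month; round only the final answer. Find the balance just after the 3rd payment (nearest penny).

Monthly rate r = 26.9%/12 = 2.24167% = 0.0224167.
Each month: B ← B·(1+r) − £25.00.
Month 1: interest £10.98; balance after payment £475.98.
Month 2: interest £10.67; balance after payment £461.65.
Month 3: interest £10.35; balance after payment £447.00.

£447.00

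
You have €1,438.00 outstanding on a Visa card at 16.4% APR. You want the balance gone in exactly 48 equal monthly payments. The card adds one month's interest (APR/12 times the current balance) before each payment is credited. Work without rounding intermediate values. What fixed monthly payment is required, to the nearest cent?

€41.05

Monthly rate r = 16.4%/12 = 1.36667% = 0.0136667.
Level-payment amortization: P = B₀·r / (1 − (1+r)^(−n)) = 1438.00·0.0136667 / (1 − 1.01367^(−48)).
Denominator 1 − (1+r)^(−48) = 0.478766813.
P = 19.6527 / 0.478766813 ≈ 41.05.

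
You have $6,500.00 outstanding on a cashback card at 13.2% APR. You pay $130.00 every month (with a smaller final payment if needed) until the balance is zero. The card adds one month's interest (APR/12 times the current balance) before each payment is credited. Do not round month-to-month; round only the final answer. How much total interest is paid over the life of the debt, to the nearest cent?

Monthly rate r = 13.2%/12 = 1.1% = 0.011.
Payoff takes n = ⌈−ln(1 − rB₀/P)/ln(1+r)⌉ = ⌈72.990⌉ = 73 payments; the last is $128.72.
Total paid = 72·$130.00 + $128.72 = $9,488.72.
Total interest = total paid − principal = $9,488.72 − $6,500.00 = $2,988.72.

$2,988.72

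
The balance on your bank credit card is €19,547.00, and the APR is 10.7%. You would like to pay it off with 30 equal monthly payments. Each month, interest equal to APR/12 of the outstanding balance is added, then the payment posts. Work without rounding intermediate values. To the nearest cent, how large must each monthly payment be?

€745.48

Monthly rate r = 10.7%/12 = 0.891667% = 0.00891667.
Level-payment amortization: P = B₀·r / (1 − (1+r)^(−n)) = 19547.00·0.00891667 / (1 − 1.00892^(−30)).
Denominator 1 − (1+r)^(−30) = 0.233801832.
P = 174.294 / 0.233801832 ≈ 745.48.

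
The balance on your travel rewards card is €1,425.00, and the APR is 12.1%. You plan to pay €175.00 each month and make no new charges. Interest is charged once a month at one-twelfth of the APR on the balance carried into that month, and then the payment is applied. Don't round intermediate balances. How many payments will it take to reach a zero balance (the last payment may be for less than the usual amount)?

Monthly rate r = 12.1%/12 = 1.00833% = 0.0100833.
Recurrence: B ← B·(1+r) − €175.00.
Month 1: interest €14.37; balance after payment €1,264.37.
Month 2: interest €12.75; balance after payment €1,102.12.
Closed form: n = −ln(1 − rB₀/P)/ln(1+r) = −ln(0.91789)/ln(1.01008) ≈ 8.539, so the balance reaches zero during payment 9.

9 payments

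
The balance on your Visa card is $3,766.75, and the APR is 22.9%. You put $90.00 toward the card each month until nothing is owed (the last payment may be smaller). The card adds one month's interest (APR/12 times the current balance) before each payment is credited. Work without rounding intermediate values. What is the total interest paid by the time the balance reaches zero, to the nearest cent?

$3,864.88

Monthly rate r = 22.9%/12 = 1.90833% = 0.0190833.
Payoff takes n = ⌈−ln(1 − rB₀/P)/ln(1+r)⌉ = ⌈84.794⌉ = 85 payments; the last is $71.63.
Total paid = 84·$90.00 + $71.63 = $7,631.63.
Total interest = total paid − principal = $7,631.63 − $3,766.75 = $3,864.88.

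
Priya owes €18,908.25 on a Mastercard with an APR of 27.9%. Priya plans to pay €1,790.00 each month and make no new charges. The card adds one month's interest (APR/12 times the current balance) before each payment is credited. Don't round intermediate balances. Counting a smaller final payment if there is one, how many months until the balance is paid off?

Monthly rate r = 27.9%/12 = 2.325% = 0.02325.
Recurrence: B ← B·(1+r) − €1,790.00.
Month 1: interest €439.62; balance after payment €17,557.87.
Month 2: interest €408.22; balance after payment €16,176.09.
Closed form: n = −ln(1 − rB₀/P)/ln(1+r) = −ln(0.7544)/ln(1.02325) ≈ 12.262, so the balance reaches zero during payment 13.

13 months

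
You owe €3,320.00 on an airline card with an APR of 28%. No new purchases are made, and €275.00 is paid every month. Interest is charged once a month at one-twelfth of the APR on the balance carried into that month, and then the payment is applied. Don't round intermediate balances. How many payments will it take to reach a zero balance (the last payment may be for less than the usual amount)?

Monthly rate r = 28%/12 = 2.33333% = 0.0233333.
Recurrence: B ← B·(1+r) − €275.00.
Month 1: interest €77.47; balance after payment €3,122.47.
Month 2: interest €72.86; balance after payment €2,920.32.
Closed form: n = −ln(1 − rB₀/P)/ln(1+r) = −ln(0.7183)/ln(1.02333) ≈ 14.345, so the balance reaches zero during payment 15.

15 payments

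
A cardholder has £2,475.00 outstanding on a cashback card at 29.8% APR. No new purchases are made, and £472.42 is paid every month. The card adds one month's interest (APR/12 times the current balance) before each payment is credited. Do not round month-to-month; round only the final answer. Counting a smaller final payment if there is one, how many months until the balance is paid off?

6 months

Monthly rate r = 29.8%/12 = 2.48333% = 0.0248333.
Recurrence: B ← B·(1+r) − £472.42.
Month 1: interest £61.46; balance after payment £2,064.04.
Month 2: interest £51.26; balance after payment £1,642.88.
Month 3: interest £40.80; balance after payment £1,211.26.
Month 4: interest £30.08; balance after payment £768.92.
Month 5: interest £19.09; balance after payment £315.59.
Month 6: interest £7.84; balance after payment £0.00.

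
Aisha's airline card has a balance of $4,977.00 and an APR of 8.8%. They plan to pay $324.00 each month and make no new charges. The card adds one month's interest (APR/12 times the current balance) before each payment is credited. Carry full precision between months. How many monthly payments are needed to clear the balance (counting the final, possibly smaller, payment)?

17 payments

Monthly rate r = 8.8%/12 = 0.733333% = 0.00733333.
Recurrence: B ← B·(1+r) − $324.00.
Month 1: interest $36.50; balance after payment $4,689.50.
Month 2: interest $34.39; balance after payment $4,399.89.
Closed form: n = −ln(1 − rB₀/P)/ln(1+r) = −ln(0.88735)/ln(1.00733) ≈ 16.357, so the balance reaches zero during payment 17.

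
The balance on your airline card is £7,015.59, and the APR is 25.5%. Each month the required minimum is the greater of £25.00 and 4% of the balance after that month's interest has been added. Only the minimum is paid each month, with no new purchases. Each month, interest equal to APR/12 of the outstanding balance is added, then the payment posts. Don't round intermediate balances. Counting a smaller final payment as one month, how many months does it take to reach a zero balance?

Monthly rate r = 25.5%/12 = 2.125% = 0.02125.
While 4% of the post-interest balance exceeds £25.00, each month B ← (B·(1+r))·(1 − 0.04), i.e. B shrinks by the factor (1+r)·0.96 = 0.9804.
This holds for months 1–124. Entering month 125 the balance is £602.66; 4% of the post-interest balance is now below £25.00, so the flat £25.00 minimum applies from here.
From month 125 a fixed £25.00 at rate r clears £602.66 in 35 more payments. Total: 124 + 35 = 159 months.

159 months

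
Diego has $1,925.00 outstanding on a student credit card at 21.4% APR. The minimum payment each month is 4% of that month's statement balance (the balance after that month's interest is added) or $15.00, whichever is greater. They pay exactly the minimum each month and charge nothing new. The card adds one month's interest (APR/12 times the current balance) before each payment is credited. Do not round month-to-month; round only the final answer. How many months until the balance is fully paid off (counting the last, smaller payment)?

Monthly rate r = 21.4%/12 = 1.78333% = 0.0178333.
While 4% of the post-interest balance exceeds $15.00, each month B ← (B·(1+r))·(1 − 0.04), i.e. B shrinks by the factor (1+r)·0.96 = 0.97712.
This holds for months 1–72. Entering month 73 the balance is $363.65; 4% of the post-interest balance is now below $15.00, so the flat $15.00 minimum applies from here.
From month 73 a fixed $15.00 at rate r clears $363.65 in 33 more payments. Total: 72 + 33 = 105 months.

105 months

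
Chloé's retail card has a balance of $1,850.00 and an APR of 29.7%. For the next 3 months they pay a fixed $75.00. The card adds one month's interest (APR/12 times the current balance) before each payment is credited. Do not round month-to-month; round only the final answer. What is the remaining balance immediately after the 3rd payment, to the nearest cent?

$1,760.18

Monthly rate r = 29.7%/12 = 2.475% = 0.02475.
Each month: B ← B·(1+r) − $75.00.
Month 1: interest $45.79; balance after payment $1,820.79.
Month 2: interest $45.06; balance after payment $1,790.85.
Month 3: interest $44.32; balance after payment $1,760.18.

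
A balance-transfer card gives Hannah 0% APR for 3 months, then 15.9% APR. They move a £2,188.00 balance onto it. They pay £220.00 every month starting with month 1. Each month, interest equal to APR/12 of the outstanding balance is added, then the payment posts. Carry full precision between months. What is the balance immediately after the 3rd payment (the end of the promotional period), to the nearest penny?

Promo months 1–3 at r₀ = 0%/12 = 0; months 4+ at r₁ = 15.9%/12 = 0.01325.
After month 3 (no interest yet): B = £2,188.00 − 3·£220.00 = £1,528.00.

£1,528.00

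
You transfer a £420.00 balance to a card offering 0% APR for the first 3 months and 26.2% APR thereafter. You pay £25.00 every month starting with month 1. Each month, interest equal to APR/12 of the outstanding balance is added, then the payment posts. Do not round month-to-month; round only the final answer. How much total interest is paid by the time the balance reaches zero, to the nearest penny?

£70.07

Promo months 1–3 at r₀ = 0%/12 = 0; months 4+ at r₁ = 26.2%/12 = 0.0218333.
After month 3 (no interest yet): B = £420.00 − 3·£25.00 = £345.00.
Then at r₁ with £25.00/mo: n₂ = −ln(1 − r₁·B/P)/ln(1+r₁) ≈ 16.60 → 17 more payments.
Total paid = 19·£25.00 + £15.07 = £490.07; interest = £490.07 − £420.00 = £70.07.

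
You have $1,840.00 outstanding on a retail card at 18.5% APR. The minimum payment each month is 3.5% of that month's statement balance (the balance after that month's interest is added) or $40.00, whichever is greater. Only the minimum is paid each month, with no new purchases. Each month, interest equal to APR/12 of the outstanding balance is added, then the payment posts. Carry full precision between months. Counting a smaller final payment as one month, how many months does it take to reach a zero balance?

62 months

Monthly rate r = 18.5%/12 = 1.54167% = 0.0154167.
While 3.5% of the post-interest balance exceeds $40.00, each month B ← (B·(1+r))·(1 − 0.035), i.e. B shrinks by the factor (1+r)·0.965 = 0.97988.
This holds for months 1–25. Entering month 26 the balance is $1,106.90; 3.5% of the post-interest balance is now below $40.00, so the flat $40.00 minimum applies from here.
From month 26 a fixed $40.00 at rate r clears $1,106.90 in 37 more payments. Total: 25 + 37 = 62 months.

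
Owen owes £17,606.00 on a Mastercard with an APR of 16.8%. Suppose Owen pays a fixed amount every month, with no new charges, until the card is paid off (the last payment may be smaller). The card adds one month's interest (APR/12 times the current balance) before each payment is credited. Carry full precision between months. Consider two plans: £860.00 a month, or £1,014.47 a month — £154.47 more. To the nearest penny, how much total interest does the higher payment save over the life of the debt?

Monthly rate r = 16.8%/12 = 1.4% = 0.014.
At £860.00/mo: n = ⌈−ln(1 − rB₀/P)/ln(1+r)⌉ = 25 payments (last £252.15); total interest = total paid − £17,606.00 = £3,286.15.
At £1,014.47/mo: 21 payments (last £21.45); total interest £2,704.85.
Interest saved = £3,286.15 − £2,704.85 = £581.30.

£581.30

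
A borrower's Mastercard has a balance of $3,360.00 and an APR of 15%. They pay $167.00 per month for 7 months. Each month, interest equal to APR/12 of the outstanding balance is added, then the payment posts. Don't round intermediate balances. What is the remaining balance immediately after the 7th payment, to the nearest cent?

$2,451.50

Monthly rate r = 15%/12 = 1.25% = 0.0125.
Each month: B ← B·(1+r) − $167.00.
Month 1: interest $42.00; balance after payment $3,235.00.
Month 2: interest $40.44; balance after payment $3,108.44.
Month 3: interest $38.86; balance after payment $2,980.29.
Month 4: interest $37.25; balance after payment $2,850.55.
Month 5: interest $35.63; balance after payment $2,719.18.
Month 6: interest $33.99; balance after payment $2,586.17.
Month 7: interest $32.33; balance after payment $2,451.50.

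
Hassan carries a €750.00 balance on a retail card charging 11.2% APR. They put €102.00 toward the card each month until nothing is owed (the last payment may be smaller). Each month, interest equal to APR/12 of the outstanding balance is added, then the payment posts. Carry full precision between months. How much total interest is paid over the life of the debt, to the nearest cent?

Monthly rate r = 11.2%/12 = 0.933333% = 0.00933333.
Payoff takes n = ⌈−ln(1 − rB₀/P)/ln(1+r)⌉ = ⌈7.653⌉ = 8 payments; the last is €66.70.
Total paid = 7·€102.00 + €66.70 = €780.70.
Total interest = total paid − principal = €780.70 − €750.00 = €30.70.

€30.70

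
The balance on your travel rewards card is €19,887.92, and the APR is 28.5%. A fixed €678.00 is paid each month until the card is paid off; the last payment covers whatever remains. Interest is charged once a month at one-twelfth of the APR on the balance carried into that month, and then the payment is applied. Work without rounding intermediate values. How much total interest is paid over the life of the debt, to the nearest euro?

Monthly rate r = 28.5%/12 = 2.375% = 0.02375.
Payoff takes n = ⌈−ln(1 − rB₀/P)/ln(1+r)⌉ = ⌈50.822⌉ = 51 payments; the last is €558.52.
Total paid = 50·€678.00 + €558.52 = €34,458.52.
Total interest = total paid − principal = €34,458.52 − €19,887.92 = €14,570.60.

€14,571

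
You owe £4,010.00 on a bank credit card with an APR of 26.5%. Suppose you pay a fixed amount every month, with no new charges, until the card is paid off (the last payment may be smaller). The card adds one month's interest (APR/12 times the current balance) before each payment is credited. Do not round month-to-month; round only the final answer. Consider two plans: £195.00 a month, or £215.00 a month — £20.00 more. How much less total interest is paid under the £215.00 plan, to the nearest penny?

£179.34

Monthly rate r = 26.5%/12 = 2.20833% = 0.0220833.
At £195.00/mo: n = ⌈−ln(1 − rB₀/P)/ln(1+r)⌉ = 28 payments (last £139.71); total interest = total paid − £4,010.00 = £1,394.71.
At £215.00/mo: 25 payments (last £65.37); total interest £1,215.37.
Interest saved = £1,394.71 − £1,215.37 = £179.34.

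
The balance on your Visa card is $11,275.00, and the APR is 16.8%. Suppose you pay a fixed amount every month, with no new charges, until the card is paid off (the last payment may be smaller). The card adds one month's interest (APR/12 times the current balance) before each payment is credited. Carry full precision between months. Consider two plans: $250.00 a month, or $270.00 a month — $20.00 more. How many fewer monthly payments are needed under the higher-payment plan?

Monthly rate r = 16.8%/12 = 1.4% = 0.014.
At $250.00/mo: n = ⌈−ln(1 − rB₀/P)/ln(1+r)⌉ = 72 payments (last $196.96); total interest = total paid − $11,275.00 = $6,671.96.
At $270.00/mo: 64 payments (last $52.76); total interest $5,787.76.
Payments saved = 72 − 64 = 8.

8 fewer payments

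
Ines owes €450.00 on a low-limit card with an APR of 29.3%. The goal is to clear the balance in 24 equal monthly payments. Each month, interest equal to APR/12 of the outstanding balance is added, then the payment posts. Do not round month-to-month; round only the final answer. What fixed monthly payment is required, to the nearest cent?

€25.00

Monthly rate r = 29.3%/12 = 2.44167% = 0.0244167.
Level-payment amortization: P = B₀·r / (1 − (1+r)^(−n)) = 450.00·0.0244167 / (1 − 1.02442^(−24)).
Denominator 1 − (1+r)^(−24) = 0.439519192.
P = 10.9875 / 0.439519192 ≈ 25.00.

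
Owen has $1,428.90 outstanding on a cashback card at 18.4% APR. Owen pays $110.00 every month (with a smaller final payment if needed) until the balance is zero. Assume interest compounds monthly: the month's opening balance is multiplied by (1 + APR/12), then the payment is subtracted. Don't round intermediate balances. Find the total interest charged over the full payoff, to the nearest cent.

$176.95

Monthly rate r = 18.4%/12 = 1.53333% = 0.0153333.
Payoff takes n = ⌈−ln(1 − rB₀/P)/ln(1+r)⌉ = ⌈14.597⌉ = 15 payments; the last is $65.85.
Total paid = 14·$110.00 + $65.85 = $1,605.85.
Total interest = total paid − principal = $1,605.85 − $1,428.90 = $176.95.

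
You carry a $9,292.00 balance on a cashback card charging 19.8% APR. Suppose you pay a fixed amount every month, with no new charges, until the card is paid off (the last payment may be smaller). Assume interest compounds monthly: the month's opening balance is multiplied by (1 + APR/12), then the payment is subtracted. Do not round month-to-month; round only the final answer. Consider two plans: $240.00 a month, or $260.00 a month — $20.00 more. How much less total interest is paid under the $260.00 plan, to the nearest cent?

$781.88

Monthly rate r = 19.8%/12 = 1.65% = 0.0165.
At $240.00/mo: n = ⌈−ln(1 − rB₀/P)/ln(1+r)⌉ = 63 payments (last $55.20); total interest = total paid − $9,292.00 = $5,643.20.
At $260.00/mo: 55 payments (last $113.32); total interest $4,861.32.
Interest saved = $5,643.20 − $4,861.32 = $781.88.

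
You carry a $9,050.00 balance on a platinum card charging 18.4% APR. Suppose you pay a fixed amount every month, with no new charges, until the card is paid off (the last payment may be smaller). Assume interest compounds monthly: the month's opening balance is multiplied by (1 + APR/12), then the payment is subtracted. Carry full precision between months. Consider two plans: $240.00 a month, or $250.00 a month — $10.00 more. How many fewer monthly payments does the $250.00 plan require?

Monthly rate r = 18.4%/12 = 1.53333% = 0.0153333.
At $240.00/mo: n = ⌈−ln(1 − rB₀/P)/ln(1+r)⌉ = 57 payments (last $174.81); total interest = total paid − $9,050.00 = $4,564.81.
At $250.00/mo: 54 payments (last $55.06); total interest $4,255.06.
Payments saved = 57 − 54 = 3.

3 fewer payments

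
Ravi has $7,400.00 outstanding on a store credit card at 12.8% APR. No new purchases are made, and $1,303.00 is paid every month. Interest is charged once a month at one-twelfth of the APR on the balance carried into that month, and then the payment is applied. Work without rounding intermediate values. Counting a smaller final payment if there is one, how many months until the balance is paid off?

Monthly rate r = 12.8%/12 = 1.06667% = 0.0106667.
Recurrence: B ← B·(1+r) − $1,303.00.
Month 1: interest $78.93; balance after payment $6,175.93.
Month 2: interest $65.88; balance after payment $4,938.81.
Month 3: interest $52.68; balance after payment $3,688.49.
Month 4: interest $39.34; balance after payment $2,424.83.
Month 5: interest $25.86; balance after payment $1,147.70.
Month 6: interest $12.24; balance after payment $0.00.

6 payments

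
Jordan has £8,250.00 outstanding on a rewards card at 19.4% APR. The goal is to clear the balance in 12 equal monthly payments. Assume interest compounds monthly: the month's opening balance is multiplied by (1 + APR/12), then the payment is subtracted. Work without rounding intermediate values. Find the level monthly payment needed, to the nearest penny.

Monthly rate r = 19.4%/12 = 1.61667% = 0.0161667.
Level-payment amortization: P = B₀·r / (1 − (1+r)^(−n)) = 8250.00·0.0161667 / (1 − 1.01617^(−12)).
Denominator 1 − (1+r)^(−12) = 0.175063225.
P = 133.375 / 0.175063225 ≈ 761.87.

£761.87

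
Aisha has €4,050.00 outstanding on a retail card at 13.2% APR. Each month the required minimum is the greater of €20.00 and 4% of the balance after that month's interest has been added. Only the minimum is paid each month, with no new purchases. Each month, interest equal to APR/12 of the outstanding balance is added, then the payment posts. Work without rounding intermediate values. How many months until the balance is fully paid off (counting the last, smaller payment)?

Monthly rate r = 13.2%/12 = 1.1% = 0.011.
While 4% of the post-interest balance exceeds €20.00, each month B ← (B·(1+r))·(1 − 0.04), i.e. B shrinks by the factor (1+r)·0.96 = 0.97056.
This holds for months 1–71. Entering month 72 the balance is €485.34; 4% of the post-interest balance is now below €20.00, so the flat €20.00 minimum applies from here.
From month 72 a fixed €20.00 at rate r clears €485.34 in 29 more payments. Total: 71 + 29 = 100 months.

100 months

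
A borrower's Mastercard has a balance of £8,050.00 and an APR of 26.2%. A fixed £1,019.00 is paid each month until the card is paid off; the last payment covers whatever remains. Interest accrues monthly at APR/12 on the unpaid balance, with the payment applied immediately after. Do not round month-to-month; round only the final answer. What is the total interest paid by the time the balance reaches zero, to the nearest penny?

Monthly rate r = 26.2%/12 = 2.18333% = 0.0218333.
Payoff takes n = ⌈−ln(1 − rB₀/P)/ln(1+r)⌉ = ⌈8.766⌉ = 9 payments; the last is £782.14.
Total paid = 8·£1,019.00 + £782.14 = £8,934.14.
Total interest = total paid − principal = £8,934.14 − £8,050.00 = £884.14.

£884.14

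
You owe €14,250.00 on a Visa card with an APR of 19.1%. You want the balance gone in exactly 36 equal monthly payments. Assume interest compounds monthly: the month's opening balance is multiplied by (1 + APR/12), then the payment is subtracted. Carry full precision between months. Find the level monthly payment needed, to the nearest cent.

Monthly rate r = 19.1%/12 = 1.59167% = 0.0159167.
Level-payment amortization: P = B₀·r / (1 − (1+r)^(−n)) = 14250.00·0.0159167 / (1 − 1.01592^(−36)).
Denominator 1 − (1+r)^(−36) = 0.433618666.
P = 226.813 / 0.433618666 ≈ 523.07.

€523.07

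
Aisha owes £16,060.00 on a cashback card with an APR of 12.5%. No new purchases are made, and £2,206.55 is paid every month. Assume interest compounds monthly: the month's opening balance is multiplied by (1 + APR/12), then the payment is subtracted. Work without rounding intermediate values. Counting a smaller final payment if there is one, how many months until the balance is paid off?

Monthly rate r = 12.5%/12 = 1.04167% = 0.0104167.
Recurrence: B ← B·(1+r) − £2,206.55.
Month 1: interest £167.29; balance after payment £14,020.74.
Month 2: interest £146.05; balance after payment £11,960.24.
Closed form: n = −ln(1 − rB₀/P)/ln(1+r) = −ln(0.92418)/ln(1.01042) ≈ 7.608, so the balance reaches zero during payment 8.

8 months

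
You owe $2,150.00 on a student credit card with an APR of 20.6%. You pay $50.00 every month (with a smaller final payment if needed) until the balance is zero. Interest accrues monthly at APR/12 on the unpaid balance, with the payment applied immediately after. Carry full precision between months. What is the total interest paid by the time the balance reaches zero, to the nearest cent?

$1,786.54

Monthly rate r = 20.6%/12 = 1.71667% = 0.0171667.
Payoff takes n = ⌈−ln(1 − rB₀/P)/ln(1+r)⌉ = ⌈78.729⌉ = 79 payments; the last is $36.54.
Total paid = 78·$50.00 + $36.54 = $3,936.54.
Total interest = total paid − principal = $3,936.54 − $2,150.00 = $1,786.54.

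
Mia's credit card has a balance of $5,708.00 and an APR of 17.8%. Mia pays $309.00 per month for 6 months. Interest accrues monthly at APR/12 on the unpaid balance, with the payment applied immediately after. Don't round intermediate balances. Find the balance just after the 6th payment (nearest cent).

Monthly rate r = 17.8%/12 = 1.48333% = 0.0148333.
Each month: B ← B·(1+r) − $309.00.
Month 1: interest $84.67; balance after payment $5,483.67.
Month 2: interest $81.34; balance after payment $5,256.01.
Month 3: interest $77.96; balance after payment $5,024.97.
Month 4: interest $74.54; balance after payment $4,790.51.
Month 5: interest $71.06; balance after payment $4,552.57.
Month 6: interest $67.53; balance after payment $4,311.10.

$4,311.10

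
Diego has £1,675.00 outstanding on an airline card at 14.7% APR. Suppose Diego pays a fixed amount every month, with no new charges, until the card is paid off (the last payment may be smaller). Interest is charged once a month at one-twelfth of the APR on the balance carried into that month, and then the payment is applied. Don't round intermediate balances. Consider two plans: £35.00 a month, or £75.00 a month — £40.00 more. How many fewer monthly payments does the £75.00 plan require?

46 fewer payments

Monthly rate r = 14.7%/12 = 1.225% = 0.01225.
At £35.00/mo: n = ⌈−ln(1 − rB₀/P)/ln(1+r)⌉ = 73 payments (last £16.88); total interest = total paid − £1,675.00 = £861.88.
At £75.00/mo: 27 payments (last £18.98); total interest £293.98.
Payments saved = 73 − 27 = 46.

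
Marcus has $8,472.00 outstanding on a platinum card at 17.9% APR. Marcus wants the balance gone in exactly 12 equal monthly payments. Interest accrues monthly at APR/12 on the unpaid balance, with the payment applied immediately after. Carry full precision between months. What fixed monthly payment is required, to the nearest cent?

Monthly rate r = 17.9%/12 = 1.49167% = 0.0149167.
Level-payment amortization: P = B₀·r / (1 − (1+r)^(−n)) = 8472.00·0.0149167 / (1 − 1.01492^(−12)).
Denominator 1 − (1+r)^(−12) = 0.162788111.
P = 126.374 / 0.162788111 ≈ 776.31.

$776.31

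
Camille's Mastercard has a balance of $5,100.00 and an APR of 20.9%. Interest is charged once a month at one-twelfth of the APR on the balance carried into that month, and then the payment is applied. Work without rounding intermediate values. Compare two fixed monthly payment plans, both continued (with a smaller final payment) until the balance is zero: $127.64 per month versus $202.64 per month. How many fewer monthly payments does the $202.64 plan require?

Monthly rate r = 20.9%/12 = 1.74167% = 0.0174167.
At $127.64/mo: n = ⌈−ln(1 − rB₀/P)/ln(1+r)⌉ = 69 payments (last $120.32); total interest = total paid − $5,100.00 = $3,699.84.
At $202.64/mo: 34 payments (last $83.21); total interest $1,670.33.
Payments saved = 69 − 34 = 35.

35 fewer payments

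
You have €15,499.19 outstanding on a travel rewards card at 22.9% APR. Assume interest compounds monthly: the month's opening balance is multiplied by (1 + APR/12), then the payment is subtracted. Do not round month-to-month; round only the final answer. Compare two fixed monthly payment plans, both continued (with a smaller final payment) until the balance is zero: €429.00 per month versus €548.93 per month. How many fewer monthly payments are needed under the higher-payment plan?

21 fewer payments

Monthly rate r = 22.9%/12 = 1.90833% = 0.0190833.
At €429.00/mo: n = ⌈−ln(1 − rB₀/P)/ln(1+r)⌉ = 62 payments (last €370.65); total interest = total paid − €15,499.19 = €11,040.46.
At €548.93/mo: 41 payments (last €518.11); total interest €6,976.12.
Payments saved = 62 − 41 = 21.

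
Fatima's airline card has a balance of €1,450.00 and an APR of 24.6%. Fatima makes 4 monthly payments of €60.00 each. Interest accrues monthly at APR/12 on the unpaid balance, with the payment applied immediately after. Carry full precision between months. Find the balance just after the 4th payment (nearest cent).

Monthly rate r = 24.6%/12 = 2.05% = 0.0205.
Each month: B ← B·(1+r) − €60.00.
Month 1: interest €29.73; balance after payment €1,419.72.
Month 2: interest €29.10; balance after payment €1,388.83.
Month 3: interest €28.47; balance after payment €1,357.30.
Month 4: interest €27.82; balance after payment €1,325.13.

€1,325.13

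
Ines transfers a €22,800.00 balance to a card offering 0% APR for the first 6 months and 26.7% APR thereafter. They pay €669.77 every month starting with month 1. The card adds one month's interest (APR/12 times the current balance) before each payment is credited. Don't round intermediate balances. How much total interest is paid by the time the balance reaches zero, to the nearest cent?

€10,985.45

Promo months 1–6 at r₀ = 0%/12 = 0; months 7+ at r₁ = 26.7%/12 = 0.02225.
After month 6 (no interest yet): B = €22,800.00 − 6·€669.77 = €18,781.38.
Then at r₁ with €669.77/mo: n₂ = −ln(1 − r₁·B/P)/ln(1+r₁) ≈ 44.44 → 45 more payments.
Total paid = 50·€669.77 + €296.95 = €33,785.45; interest = €33,785.45 − €22,800.00 = €10,985.45.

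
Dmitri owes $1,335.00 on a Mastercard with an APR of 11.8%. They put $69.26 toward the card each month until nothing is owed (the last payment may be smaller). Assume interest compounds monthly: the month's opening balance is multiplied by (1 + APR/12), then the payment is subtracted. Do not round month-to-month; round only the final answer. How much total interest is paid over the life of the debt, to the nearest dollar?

Monthly rate r = 11.8%/12 = 0.983333% = 0.00983333.
Payoff takes n = ⌈−ln(1 − rB₀/P)/ln(1+r)⌉ = ⌈21.476⌉ = 22 payments; the last is $33.08.
Total paid = 21·$69.26 + $33.08 = $1,487.54.
Total interest = total paid − principal = $1,487.54 − $1,335.00 = $152.54.

$153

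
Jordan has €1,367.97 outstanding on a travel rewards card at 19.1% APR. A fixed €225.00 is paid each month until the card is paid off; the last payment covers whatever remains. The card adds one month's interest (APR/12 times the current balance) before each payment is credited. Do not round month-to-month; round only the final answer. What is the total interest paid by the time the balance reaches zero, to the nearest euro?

€83

Monthly rate r = 19.1%/12 = 1.59167% = 0.0159167.
Payoff takes n = ⌈−ln(1 − rB₀/P)/ln(1+r)⌉ = ⌈6.445⌉ = 7 payments; the last is €100.63.
Total paid = 6·€225.00 + €100.63 = €1,450.63.
Total interest = total paid − principal = €1,450.63 − €1,367.97 = €82.66.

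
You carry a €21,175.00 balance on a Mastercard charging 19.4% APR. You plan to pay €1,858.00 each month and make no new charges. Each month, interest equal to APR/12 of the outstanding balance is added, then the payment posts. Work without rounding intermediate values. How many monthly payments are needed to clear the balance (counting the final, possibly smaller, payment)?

13 payments

Monthly rate r = 19.4%/12 = 1.61667% = 0.0161667.
Recurrence: B ← B·(1+r) − €1,858.00.
Month 1: interest €342.33; balance after payment €19,659.33.
Month 2: interest €317.83; balance after payment €18,119.15.
Closed form: n = −ln(1 − rB₀/P)/ln(1+r) = −ln(0.81575)/ln(1.01617) ≈ 12.698, so the balance reaches zero during payment 13.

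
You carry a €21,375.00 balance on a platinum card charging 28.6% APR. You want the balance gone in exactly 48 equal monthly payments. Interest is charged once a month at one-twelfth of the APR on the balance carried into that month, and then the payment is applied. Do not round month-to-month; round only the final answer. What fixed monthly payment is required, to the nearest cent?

€752.32

Monthly rate r = 28.6%/12 = 2.38333% = 0.0238333.
Level-payment amortization: P = B₀·r / (1 − (1+r)^(−n)) = 21375.00·0.0238333 / (1 − 1.02383^(−48)).
Denominator 1 − (1+r)^(−48) = 0.677154094.
P = 509.438 / 0.677154094 ≈ 752.32.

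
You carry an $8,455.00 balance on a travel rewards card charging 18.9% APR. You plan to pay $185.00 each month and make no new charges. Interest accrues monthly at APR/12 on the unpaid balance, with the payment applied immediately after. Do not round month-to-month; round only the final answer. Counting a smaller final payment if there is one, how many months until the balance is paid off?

82 months

Monthly rate r = 18.9%/12 = 1.575% = 0.01575.
Recurrence: B ← B·(1+r) − $185.00.
Month 1: interest $133.17; balance after payment $8,403.17.
Month 2: interest $132.35; balance after payment $8,350.52.
Closed form: n = −ln(1 − rB₀/P)/ln(1+r) = −ln(0.28018)/ln(1.01575) ≈ 81.416, so the balance reaches zero during payment 82.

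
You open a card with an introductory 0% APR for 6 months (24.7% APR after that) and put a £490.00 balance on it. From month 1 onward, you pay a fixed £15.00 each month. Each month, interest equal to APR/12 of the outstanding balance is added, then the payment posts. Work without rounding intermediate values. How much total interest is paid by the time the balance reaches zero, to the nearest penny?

Promo months 1–6 at r₀ = 0%/12 = 0; months 7+ at r₁ = 24.7%/12 = 0.0205833.
After month 6 (no interest yet): B = £490.00 − 6·£15.00 = £400.00.
Then at r₁ with £15.00/mo: n₂ = −ln(1 − r₁·B/P)/ln(1+r₁) ≈ 39.07 → 40 more payments.
Total paid = 45·£15.00 + £1.07 = £676.07; interest = £676.07 − £490.00 = £186.07.

£186.07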